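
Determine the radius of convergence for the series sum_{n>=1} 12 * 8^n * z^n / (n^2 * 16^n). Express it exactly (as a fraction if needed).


Step 1: General term a_n = 12 * 8^n / (n^2 * 16^n)
Step 2: By the root test, |a_n|^(1/n) = 12^(1/n) * 8 / (n^(2/n) * 16) -> 8/16 as n -> infinity (since 12^(1/n) -> 1 and n^(2/n) -> 1)
Step 3: R = 1/lim|a_n|^(1/n) = 16/8 = 2

2


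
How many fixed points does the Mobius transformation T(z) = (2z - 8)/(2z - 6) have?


Step 1: Fixed points satisfy T(z) = z
Step 2: 2z^2 - 8z + 8 = 0
Step 3: Discriminant = (-8)^2 - 4*2*8 = 0
Step 4: Number of fixed points = 1

1


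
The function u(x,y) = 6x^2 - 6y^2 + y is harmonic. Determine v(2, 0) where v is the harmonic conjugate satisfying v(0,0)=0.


Step 1: v_x = -u_y = 12y - 1
Step 2: v_y = u_x = 12x + 0
Step 3: v = 12xy - x + C
Step 4: v(0,0) = 0 => C = 0
Step 5: v(2, 0) = -2

-2


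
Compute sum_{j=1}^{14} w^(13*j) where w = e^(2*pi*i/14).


Step 1: The sum sum_{j=1}^{n} w^(k*j) equals n if n | k, else 0.
Step 2: Here n = 14, k = 13
Step 3: Does n divide k? 14 | 13 -> False
Step 4: Sum = 0

0


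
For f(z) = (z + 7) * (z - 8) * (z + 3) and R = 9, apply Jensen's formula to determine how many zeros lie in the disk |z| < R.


Jensen's formula: (1/2pi)*integral log|f(Re^it)|dt = log|f(0)| + sum_{|a_k|<R} log(R/|a_k|)
Step 1: f(0) = 7 * (-8) * 3 = -168
Step 2: log|f(0)| = log|-7| + log|8| + log|-3| = 5.124
Step 3: Zeros inside |z| < 9: -7, 8, -3
Step 4: Jensen sum = log(9/7) + log(9/8) + log(9/3) = 1.4677
Step 5: n(R) = number of terms in the Jensen sum = count of zeros inside |z| < 9 = 3

3


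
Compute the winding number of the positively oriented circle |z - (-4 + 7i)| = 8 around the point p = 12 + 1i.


Step 1: Center c = (-4, 7), radius = 8
Step 2: |p - c|^2 = 16^2 + (-6)^2 = 292
Step 3: r^2 = 64
Step 4: |p-c| > r so winding number = 0

0


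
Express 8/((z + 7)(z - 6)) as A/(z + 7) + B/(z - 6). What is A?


Step 1: Multiply both sides by (z + 7) and set z = -7
Step 2: A = 8 / (-7 - 6)
Step 3: A = 8 / (-13)
Step 4: A = -8/13

-8/13


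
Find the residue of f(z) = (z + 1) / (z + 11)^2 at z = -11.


Step 1: Pole of order 2 at z = -11
Step 2: Res = lim d/dz [(z + 11)^2 * f(z)] as z -> -11
Step 3: (z + 11)^2 * f(z) = z + 1
Step 4: d/dz[z + 1] = 1

1


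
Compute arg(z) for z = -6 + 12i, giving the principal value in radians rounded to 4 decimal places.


Step 1: z = -6 + 12i
Step 2: arg(z) = atan2(12, -6)
Step 3: arg(z) = 2.0344

2.0344


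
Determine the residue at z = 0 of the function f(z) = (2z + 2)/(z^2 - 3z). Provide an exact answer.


Step 1: Q(z) = z^2 - 3z = (z)(z - 3)
Step 2: Q'(z) = 2z - 3
Step 3: Q'(0) = -3, P(0) = 2
Step 4: Res = P(0)/Q'(0) = 2/(-3) = -2/3

-2/3


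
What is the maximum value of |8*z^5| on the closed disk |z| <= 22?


Step 1: On |z| = 22, |f(z)| = 8 * |z|^5 = 8 * 22^5
Step 2: By maximum modulus principle, maximum is on boundary.
Step 3: Maximum = 8 * 5153632 = 41229056

41229056


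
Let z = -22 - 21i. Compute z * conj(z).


Step 1: conj(z) = -22 + 21i
Step 2: z * conj(z) = (-22)^2 + (-21)^2
Step 3: = 484 + 441 = 925

925


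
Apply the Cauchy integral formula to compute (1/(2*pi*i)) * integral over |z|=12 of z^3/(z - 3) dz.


Step 1: f(z) = z^3, a = 3 is inside |z| = 12
Step 2: By Cauchy integral formula: (1/(2pi*i)) * integral = f(a)
Step 3: f(3) = 3^3 = 27

27


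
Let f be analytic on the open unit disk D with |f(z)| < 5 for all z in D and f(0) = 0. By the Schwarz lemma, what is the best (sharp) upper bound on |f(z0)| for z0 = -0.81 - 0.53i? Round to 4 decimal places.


Step 1: g = f/5 maps D -> D with g(0) = 0, so by the Schwarz lemma |g(z)| <= |z|, i.e. |f(z)| <= 5|z|; this is sharp (f(z) = 5z).
Step 2: |z0|^2 = (-0.81)^2 + (-0.53)^2 = 0.937
Step 3: |z0| = sqrt(0.937) = 0.967988
Step 4: Best bound = 5 * |z0| = 5 * 0.967988 = 4.8399

4.8399


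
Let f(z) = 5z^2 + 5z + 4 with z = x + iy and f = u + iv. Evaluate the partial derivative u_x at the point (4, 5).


Step 1: f(z) = 5(x+iy)^2 + 5(x+iy) + 4
Step 2: u = 5(x^2 - y^2) + 5x + 4
Step 3: u_x = 10x + 5
Step 4: At (4, 5): u_x = 40 + 5 = 45

45


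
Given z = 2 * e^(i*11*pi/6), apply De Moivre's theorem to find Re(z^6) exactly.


Step 1: By De Moivre's theorem, z^6 = 2^6 * e^(i*6*11*pi/6) = 64 * (cos(11*pi) + i*sin(11*pi))
Step 2: |z|^6 = 2^6 = 64
Step 3: Reduce the angle mod 2*pi: 11*pi - 10*pi = pi
Step 4: cos(pi) = -1
Step 5: Re(z^6) = 64 * (-1) = -64

-64


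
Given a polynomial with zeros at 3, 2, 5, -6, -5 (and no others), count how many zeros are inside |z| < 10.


Step 1: Check each root:
  z = 3: |3| = 3 < 10
  z = 2: |2| = 2 < 10
  z = 5: |5| = 5 < 10
  z = -6: |-6| = 6 < 10
  z = -5: |-5| = 5 < 10
Step 2: Count = 5

5


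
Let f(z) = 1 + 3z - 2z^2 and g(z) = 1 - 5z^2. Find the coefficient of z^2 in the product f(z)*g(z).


Step 1: z^2 term in f*g comes from: (1)*(-5z^2) + (3z)*(0) + (-2z^2)*(1)
Step 2: = -5 + 0 - 2
Step 3: = -7

-7


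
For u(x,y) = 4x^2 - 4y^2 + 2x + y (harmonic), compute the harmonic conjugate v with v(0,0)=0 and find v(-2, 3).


Step 1: v_x = -u_y = 8y - 1
Step 2: v_y = u_x = 8x + 2
Step 3: v = 8xy - x + 2y + C
Step 4: v(0,0) = 0 => C = 0
Step 5: v(-2, 3) = -40

-40


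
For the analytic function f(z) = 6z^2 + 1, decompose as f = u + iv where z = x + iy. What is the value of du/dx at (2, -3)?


Step 1: f(z) = 6(x+iy)^2 + 1
Step 2: u = 6(x^2 - y^2) + 1
Step 3: u_x = 12x + 0
Step 4: At (2, -3): u_x = 24 + 0 = 24

24


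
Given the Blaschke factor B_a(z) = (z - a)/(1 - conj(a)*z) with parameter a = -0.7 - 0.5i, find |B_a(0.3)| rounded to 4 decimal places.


Step 1: Numerator z0 - a = 0.3 - (-0.7 - 0.5i) = 1 + 0.5i
Step 2: Denominator 1 - conj(a)*z0 = 1 - (-0.7 + 0.5i)*0.3 = 1.21 - 0.15i
Step 3: |z0 - a|^2 = 1^2 + 0.5^2 = 1.25; |1 - conj(a)*z0|^2 = 1.21^2 + (-0.15)^2 = 1.4866
Step 4: |B_a(0.3)| = sqrt(1.25 / 1.4866) = sqrt(0.840845)
Step 5: = 0.917

0.917


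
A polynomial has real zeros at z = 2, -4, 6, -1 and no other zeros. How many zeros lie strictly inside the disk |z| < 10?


Step 1: Check each root:
  z = 2: |2| = 2 < 10
  z = -4: |-4| = 4 < 10
  z = 6: |6| = 6 < 10
  z = -1: |-1| = 1 < 10
Step 2: Count = 4

4


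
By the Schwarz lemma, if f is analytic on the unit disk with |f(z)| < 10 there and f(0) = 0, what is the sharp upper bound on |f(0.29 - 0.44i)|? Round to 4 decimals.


Step 1: g = f/10 maps D -> D with g(0) = 0, so by the Schwarz lemma |g(z)| <= |z|, i.e. |f(z)| <= 10|z|; this is sharp (f(z) = 10z).
Step 2: |z0|^2 = 0.29^2 + (-0.44)^2 = 0.2777
Step 3: |z0| = sqrt(0.2777) = 0.526972
Step 4: Best bound = 10 * |z0| = 10 * 0.526972 = 5.2697

5.2697


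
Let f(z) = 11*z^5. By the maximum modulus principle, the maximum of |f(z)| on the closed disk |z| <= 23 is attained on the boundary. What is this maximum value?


Step 1: On |z| = 23, |f(z)| = 11 * |z|^5 = 11 * 23^5
Step 2: By maximum modulus principle, maximum is on boundary.
Step 3: Maximum = 11 * 6436343 = 70799773

70799773


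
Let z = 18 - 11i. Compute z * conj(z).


Step 1: conj(z) = 18 + 11i
Step 2: z * conj(z) = 18^2 + (-11)^2
Step 3: = 324 + 121 = 445

445


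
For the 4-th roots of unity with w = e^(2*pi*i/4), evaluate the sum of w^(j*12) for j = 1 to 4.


Step 1: The sum sum_{j=1}^{n} w^(k*j) equals n if n | k, else 0.
Step 2: Here n = 4, k = 12
Step 3: Does n divide k? 4 | 12 -> True
Step 4: Sum = 4

4


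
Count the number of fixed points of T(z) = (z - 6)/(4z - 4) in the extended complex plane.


Step 1: Fixed points satisfy T(z) = z
Step 2: 4z^2 - 5z + 6 = 0
Step 3: Discriminant = (-5)^2 - 4*4*6 = -71
Step 4: Number of fixed points = 2

2


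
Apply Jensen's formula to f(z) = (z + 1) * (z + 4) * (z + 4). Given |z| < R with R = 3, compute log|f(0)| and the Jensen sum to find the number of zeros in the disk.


Jensen's formula: (1/2pi)*integral log|f(Re^it)|dt = log|f(0)| + sum_{|a_k|<R} log(R/|a_k|)
Step 1: f(0) = 1 * 4 * 4 = 16
Step 2: log|f(0)| = log|-1| + log|-4| + log|-4| = 2.7726
Step 3: Zeros inside |z| < 3: -1
Step 4: Jensen sum = log(3/1) = 1.0986
Step 5: n(R) = number of terms in the Jensen sum = count of zeros inside |z| < 3 = 1

1


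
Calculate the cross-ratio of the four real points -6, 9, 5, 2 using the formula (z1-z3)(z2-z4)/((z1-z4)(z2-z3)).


Step 1: (z1-z3)(z2-z4) = (-11) * 7 = -77
Step 2: (z1-z4)(z2-z3) = (-8) * 4 = -32
Step 3: Cross-ratio = 77/32 = 77/32

77/32


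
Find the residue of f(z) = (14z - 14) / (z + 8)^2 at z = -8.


Step 1: Pole of order 2 at z = -8
Step 2: Res = lim d/dz [(z + 8)^2 * f(z)] as z -> -8
Step 3: (z + 8)^2 * f(z) = 14z - 14
Step 4: d/dz[14z - 14] = 14

14


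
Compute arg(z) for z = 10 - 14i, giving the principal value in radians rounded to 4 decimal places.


Step 1: z = 10 - 14i
Step 2: arg(z) = atan2(-14, 10)
Step 3: arg(z) = -0.9505

-0.9505


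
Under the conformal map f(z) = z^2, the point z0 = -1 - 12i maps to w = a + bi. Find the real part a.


Step 1: z0 = -1 - 12i
Step 2: z0^2 = (-1)^2 - (-12)^2 + 24i
Step 3: real part = 1 - 144 = -143

-143


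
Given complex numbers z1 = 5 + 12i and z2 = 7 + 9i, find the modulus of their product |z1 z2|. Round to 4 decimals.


Step 1: |z1| = sqrt(5^2 + 12^2) = sqrt(169)
Step 2: |z2| = sqrt(7^2 + 9^2) = sqrt(130)
Step 3: |z1*z2| = |z1|*|z2| = sqrt(169) * sqrt(130) = sqrt(169 * 130) = sqrt(21970)
Step 4: = 148.2228

148.2228


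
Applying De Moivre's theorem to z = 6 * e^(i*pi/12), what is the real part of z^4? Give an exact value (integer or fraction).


Step 1: By De Moivre's theorem, z^4 = 6^4 * e^(i*4*pi/12) = 1296 * (cos(pi/3) + i*sin(pi/3))
Step 2: |z|^4 = 6^4 = 1296
Step 3: The angle pi/3 already lies in [0, 2*pi)
Step 4: cos(pi/3) = 1/2
Step 5: Re(z^4) = 1296 * 1/2 = 648

648


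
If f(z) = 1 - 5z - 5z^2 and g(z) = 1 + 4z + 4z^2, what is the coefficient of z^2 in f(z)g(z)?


Step 1: z^2 term in f*g comes from: (1)*(4z^2) + (-5z)*(4z) + (-5z^2)*(1)
Step 2: = 4 - 20 - 5
Step 3: = -21

-21


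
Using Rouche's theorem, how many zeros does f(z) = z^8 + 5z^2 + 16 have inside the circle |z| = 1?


Step 1: On |z| = 1 the three terms have sizes |z^8| = 1^8 = 1, |5z^2| = 5*1^2 = 5, |16| = 16
Step 2: The dominant term is g(z) = 16; let h(z) = z^8 + 5z^2 so f = g + h
Step 3: On |z| = 1: |g| = 16 and |h| <= 1 + 5 = 6
Step 4: Since 16 > 6, |h| < |g| on |z| = 1, so by Rouche f has the same number of zeros as g inside |z| < 1
Step 5: g(z) = 16 is a nonzero constant with no zeros inside |z| < 1. Answer = 0

0


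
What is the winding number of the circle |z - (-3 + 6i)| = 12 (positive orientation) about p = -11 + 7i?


Step 1: Center c = (-3, 6), radius = 12
Step 2: |p - c|^2 = (-8)^2 + 1^2 = 65
Step 3: r^2 = 144
Step 4: |p-c| < r so winding number = 1

1


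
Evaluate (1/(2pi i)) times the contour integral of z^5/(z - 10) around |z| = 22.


Step 1: f(z) = z^5, a = 10 is inside |z| = 22
Step 2: By Cauchy integral formula: (1/(2pi*i)) * integral = f(a)
Step 3: f(10) = 10^5 = 100000

100000


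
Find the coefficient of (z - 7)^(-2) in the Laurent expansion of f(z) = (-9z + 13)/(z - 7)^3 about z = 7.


Step 1: Write the numerator in powers of (z - 7): -9z + 13 = -9(z - 7) + (-9*7 + 13) = -9(z - 7) - 50
Step 2: Divide by (z - 7)^3: f(z) = -50(z - 7)^(-3) - 9(z - 7)^(-2)
Step 3: This finite sum is the Laurent series of f about z = 7.
Step 4: Coefficient of (z - 7)^(-2) = coefficient of (z - 7) in the re-centred numerator = -9

-9


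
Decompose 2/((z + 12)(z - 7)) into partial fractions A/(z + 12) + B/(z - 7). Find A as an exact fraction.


Step 1: Multiply both sides by (z + 12) and set z = -12
Step 2: A = 2 / (-12 - 7)
Step 3: A = 2 / (-19)
Step 4: A = -2/19

-2/19


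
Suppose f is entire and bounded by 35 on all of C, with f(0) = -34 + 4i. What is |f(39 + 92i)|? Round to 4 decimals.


Step 1: By Liouville's theorem, a bounded entire function is constant.
Step 2: f(z) = f(0) = -34 + 4i for all z.
Step 3: |f(w)| = |-34 + 4i| = sqrt(1156 + 16)
Step 4: = 34.2345

34.2345


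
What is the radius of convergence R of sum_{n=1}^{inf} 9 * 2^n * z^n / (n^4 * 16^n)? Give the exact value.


Step 1: General term a_n = 9 * 2^n / (n^4 * 16^n)
Step 2: By the root test, |a_n|^(1/n) = 9^(1/n) * 2 / (n^(4/n) * 16) -> 2/16 as n -> infinity (since 9^(1/n) -> 1 and n^(4/n) -> 1)
Step 3: R = 1/lim|a_n|^(1/n) = 16/2 = 8

8


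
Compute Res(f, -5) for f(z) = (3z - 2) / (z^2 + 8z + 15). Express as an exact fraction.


Step 1: Q(z) = z^2 + 8z + 15 = (z + 5)(z + 3)
Step 2: Q'(z) = 2z + 8
Step 3: Q'(-5) = -2, P(-5) = -17
Step 4: Res = P(-5)/Q'(-5) = -17/(-2) = 17/2

17/2


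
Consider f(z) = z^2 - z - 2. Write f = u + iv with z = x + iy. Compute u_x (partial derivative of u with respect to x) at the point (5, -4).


Step 1: f(z) = (x+iy)^2 - (x+iy) - 2
Step 2: u = (x^2 - y^2) - x - 2
Step 3: u_x = 2x - 1
Step 4: At (5, -4): u_x = 10 - 1 = 9

9


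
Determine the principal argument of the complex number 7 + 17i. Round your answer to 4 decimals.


Step 1: z = 7 + 17i
Step 2: arg(z) = atan2(17, 7)
Step 3: arg(z) = 1.1802

1.1802


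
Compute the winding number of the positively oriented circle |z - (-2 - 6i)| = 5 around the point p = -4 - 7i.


Step 1: Center c = (-2, -6), radius = 5
Step 2: |p - c|^2 = (-2)^2 + (-1)^2 = 5
Step 3: r^2 = 25
Step 4: |p-c| < r so winding number = 1

1


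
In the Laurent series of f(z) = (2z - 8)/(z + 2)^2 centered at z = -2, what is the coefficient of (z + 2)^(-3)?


Step 1: Write the numerator in powers of (z + 2): 2z - 8 = 2(z + 2) + (2*(-2) - 8) = 2(z + 2) - 12
Step 2: Divide by (z + 2)^2: f(z) = -12(z + 2)^(-2) + 2(z + 2)^(-1)
Step 3: This finite sum is the Laurent series of f about z = -2.
Step 4: Only the powers -2 and -1 appear, so the coefficient of (z + 2)^(-3) = 0

0


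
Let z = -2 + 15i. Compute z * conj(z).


Step 1: conj(z) = -2 - 15i
Step 2: z * conj(z) = (-2)^2 + 15^2
Step 3: = 4 + 225 = 229

229


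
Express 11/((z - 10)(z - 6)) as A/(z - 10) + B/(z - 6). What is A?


Step 1: Multiply both sides by (z - 10) and set z = 10
Step 2: A = 11 / (10 - 6)
Step 3: A = 11 / 4
Step 4: A = 11/4

11/4


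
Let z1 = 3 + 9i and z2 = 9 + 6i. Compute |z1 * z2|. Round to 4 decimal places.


Step 1: |z1| = sqrt(3^2 + 9^2) = sqrt(90)
Step 2: |z2| = sqrt(9^2 + 6^2) = sqrt(117)
Step 3: |z1*z2| = |z1|*|z2| = sqrt(90) * sqrt(117) = sqrt(90 * 117) = sqrt(10530)
Step 4: = 102.6158

102.6158


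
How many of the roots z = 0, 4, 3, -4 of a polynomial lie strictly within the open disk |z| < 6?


Step 1: Check each root:
  z = 0: |0| = 0 < 6
  z = 4: |4| = 4 < 6
  z = 3: |3| = 3 < 6
  z = -4: |-4| = 4 < 6
Step 2: Count = 4

4


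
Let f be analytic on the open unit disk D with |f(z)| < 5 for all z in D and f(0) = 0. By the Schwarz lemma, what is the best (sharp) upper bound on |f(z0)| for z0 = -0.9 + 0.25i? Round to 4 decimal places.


Step 1: g = f/5 maps D -> D with g(0) = 0, so by the Schwarz lemma |g(z)| <= |z|, i.e. |f(z)| <= 5|z|; this is sharp (f(z) = 5z).
Step 2: |z0|^2 = (-0.9)^2 + 0.25^2 = 0.8725
Step 3: |z0| = sqrt(0.8725) = 0.934077
Step 4: Best bound = 5 * |z0| = 5 * 0.934077 = 4.6704

4.6704


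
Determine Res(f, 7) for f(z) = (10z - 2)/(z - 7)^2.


Step 1: Pole of order 2 at z = 7
Step 2: Res = lim d/dz [(z - 7)^2 * f(z)] as z -> 7
Step 3: (z - 7)^2 * f(z) = 10z - 2
Step 4: d/dz[10z - 2] = 10

10


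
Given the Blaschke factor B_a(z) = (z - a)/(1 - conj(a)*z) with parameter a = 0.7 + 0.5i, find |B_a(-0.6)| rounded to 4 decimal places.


Step 1: Numerator z0 - a = -0.6 - (0.7 + 0.5i) = -1.3 - 0.5i
Step 2: Denominator 1 - conj(a)*z0 = 1 - (0.7 - 0.5i)*(-0.6) = 1.42 - 0.3i
Step 3: |z0 - a|^2 = (-1.3)^2 + (-0.5)^2 = 1.94; |1 - conj(a)*z0|^2 = 1.42^2 + (-0.3)^2 = 2.1064
Step 4: |B_a(-0.6)| = sqrt(1.94 / 2.1064) = sqrt(0.921003)
Step 5: = 0.9597

0.9597


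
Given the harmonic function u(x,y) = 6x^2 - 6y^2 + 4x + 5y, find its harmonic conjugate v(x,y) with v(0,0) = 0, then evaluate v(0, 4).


Step 1: v_x = -u_y = 12y - 5
Step 2: v_y = u_x = 12x + 4
Step 3: v = 12xy - 5x + 4y + C
Step 4: v(0,0) = 0 => C = 0
Step 5: v(0, 4) = 16

16


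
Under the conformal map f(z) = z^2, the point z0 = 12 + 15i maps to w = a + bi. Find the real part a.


Step 1: z0 = 12 + 15i
Step 2: z0^2 = 12^2 - 15^2 + 360i
Step 3: real part = 144 - 225 = -81

-81


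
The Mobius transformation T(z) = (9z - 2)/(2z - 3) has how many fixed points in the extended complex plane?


Step 1: Fixed points satisfy T(z) = z
Step 2: 2z^2 - 12z + 2 = 0
Step 3: Discriminant = (-12)^2 - 4*2*2 = 128
Step 4: Number of fixed points = 2

2


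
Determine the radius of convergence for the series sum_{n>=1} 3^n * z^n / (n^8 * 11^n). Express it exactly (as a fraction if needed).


Step 1: General term a_n = 3^n / (n^8 * 11^n)
Step 2: By the root test, |a_n|^(1/n) = 3 / (n^(8/n) * 11) -> 3/11 as n -> infinity (since n^(8/n) -> 1)
Step 3: R = 1/lim|a_n|^(1/n) = 11/3

11/3


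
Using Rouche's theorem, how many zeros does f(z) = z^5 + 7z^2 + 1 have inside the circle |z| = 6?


Step 1: On |z| = 6 the three terms have sizes |z^5| = 6^5 = 7776, |7z^2| = 7*6^2 = 252, |1| = 1
Step 2: The dominant term is g(z) = z^5; let h(z) = 7z^2 + 1 so f = g + h
Step 3: On |z| = 6: |g| = 7776 and |h| <= 252 + 1 = 253
Step 4: Since 7776 > 253, |h| < |g| on |z| = 6, so by Rouche f has the same number of zeros as g inside |z| < 6
Step 5: g(z) = z^5 has 5 zeros (all at the origin) inside |z| < 6. Answer = 5

5


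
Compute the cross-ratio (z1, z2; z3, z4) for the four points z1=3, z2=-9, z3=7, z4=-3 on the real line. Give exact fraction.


Step 1: (z1-z3)(z2-z4) = (-4) * (-6) = 24
Step 2: (z1-z4)(z2-z3) = 6 * (-16) = -96
Step 3: Cross-ratio = -24/96 = -1/4

-1/4


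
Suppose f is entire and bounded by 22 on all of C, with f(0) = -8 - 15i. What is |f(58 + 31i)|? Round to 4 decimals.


Step 1: By Liouville's theorem, a bounded entire function is constant.
Step 2: f(z) = f(0) = -8 - 15i for all z.
Step 3: |f(w)| = |-8 - 15i| = sqrt(64 + 225)
Step 4: = 17.0

17.0


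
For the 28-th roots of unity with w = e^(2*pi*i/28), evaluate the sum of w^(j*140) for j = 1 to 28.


Step 1: The sum sum_{j=1}^{n} w^(k*j) equals n if n | k, else 0.
Step 2: Here n = 28, k = 140
Step 3: Does n divide k? 28 | 140 -> True
Step 4: Sum = 28

28


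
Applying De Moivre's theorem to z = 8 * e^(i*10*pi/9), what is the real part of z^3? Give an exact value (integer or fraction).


Step 1: By De Moivre's theorem, z^3 = 8^3 * e^(i*3*10*pi/9) = 512 * (cos(10*pi/3) + i*sin(10*pi/3))
Step 2: |z|^3 = 8^3 = 512
Step 3: Reduce the angle mod 2*pi: 10*pi/3 - 2*pi = 4*pi/3
Step 4: cos(4*pi/3) = -1/2
Step 5: Re(z^3) = 512 * (-1/2) = -256

-256


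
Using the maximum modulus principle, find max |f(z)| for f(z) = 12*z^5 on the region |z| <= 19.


Step 1: On |z| = 19, |f(z)| = 12 * |z|^5 = 12 * 19^5
Step 2: By maximum modulus principle, maximum is on boundary.
Step 3: Maximum = 12 * 2476099 = 29713188

29713188


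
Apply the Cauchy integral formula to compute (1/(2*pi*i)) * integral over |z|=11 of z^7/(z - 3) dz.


Step 1: f(z) = z^7, a = 3 is inside |z| = 11
Step 2: By Cauchy integral formula: (1/(2pi*i)) * integral = f(a)
Step 3: f(3) = 3^7 = 2187

2187


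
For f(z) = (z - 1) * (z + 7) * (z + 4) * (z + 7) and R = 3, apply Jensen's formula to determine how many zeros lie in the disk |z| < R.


Jensen's formula: (1/2pi)*integral log|f(Re^it)|dt = log|f(0)| + sum_{|a_k|<R} log(R/|a_k|)
Step 1: f(0) = (-1) * 7 * 4 * 7 = -196
Step 2: log|f(0)| = log|1| + log|-7| + log|-4| + log|-7| = 5.2781
Step 3: Zeros inside |z| < 3: 1
Step 4: Jensen sum = log(3/1) = 1.0986
Step 5: n(R) = number of terms in the Jensen sum = count of zeros inside |z| < 3 = 1

1


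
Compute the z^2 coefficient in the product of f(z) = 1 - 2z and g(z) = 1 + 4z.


Step 1: z^2 term in f*g comes from: (1)*(0) + (-2z)*(4z) + (0)*(1)
Step 2: = 0 - 8 + 0
Step 3: = -8

-8


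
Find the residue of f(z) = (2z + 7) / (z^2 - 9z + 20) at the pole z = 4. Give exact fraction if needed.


Step 1: Q(z) = z^2 - 9z + 20 = (z - 4)(z - 5)
Step 2: Q'(z) = 2z - 9
Step 3: Q'(4) = -1, P(4) = 15
Step 4: Res = P(4)/Q'(4) = 15/(-1) = -15

-15


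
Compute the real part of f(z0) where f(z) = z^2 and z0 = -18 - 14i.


Step 1: z0 = -18 - 14i
Step 2: z0^2 = (-18)^2 - (-14)^2 + 504i
Step 3: real part = 324 - 196 = 128

128


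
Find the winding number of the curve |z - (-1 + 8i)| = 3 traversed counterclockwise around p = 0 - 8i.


Step 1: Center c = (-1, 8), radius = 3
Step 2: |p - c|^2 = 1^2 + (-16)^2 = 257
Step 3: r^2 = 9
Step 4: |p-c| > r so winding number = 0

0


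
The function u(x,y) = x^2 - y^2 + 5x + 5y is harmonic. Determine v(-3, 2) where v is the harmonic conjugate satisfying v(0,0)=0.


Step 1: v_x = -u_y = 2y - 5
Step 2: v_y = u_x = 2x + 5
Step 3: v = 2xy - 5x + 5y + C
Step 4: v(0,0) = 0 => C = 0
Step 5: v(-3, 2) = 13

13


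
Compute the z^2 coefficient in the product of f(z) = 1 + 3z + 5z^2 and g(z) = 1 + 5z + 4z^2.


Step 1: z^2 term in f*g comes from: (1)*(4z^2) + (3z)*(5z) + (5z^2)*(1)
Step 2: = 4 + 15 + 5
Step 3: = 24

24


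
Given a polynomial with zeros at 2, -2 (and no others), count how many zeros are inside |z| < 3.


Step 1: Check each root:
  z = 2: |2| = 2 < 3
  z = -2: |-2| = 2 < 3
Step 2: Count = 2

2


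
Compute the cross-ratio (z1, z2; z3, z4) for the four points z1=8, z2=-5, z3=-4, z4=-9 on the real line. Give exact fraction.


Step 1: (z1-z3)(z2-z4) = 12 * 4 = 48
Step 2: (z1-z4)(z2-z3) = 17 * (-1) = -17
Step 3: Cross-ratio = -48/17 = -48/17

-48/17


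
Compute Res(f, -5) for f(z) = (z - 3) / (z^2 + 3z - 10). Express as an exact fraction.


Step 1: Q(z) = z^2 + 3z - 10 = (z + 5)(z - 2)
Step 2: Q'(z) = 2z + 3
Step 3: Q'(-5) = -7, P(-5) = -8
Step 4: Res = P(-5)/Q'(-5) = -8/(-7) = 8/7

8/7


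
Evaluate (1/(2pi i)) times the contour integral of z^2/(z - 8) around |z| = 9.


Step 1: f(z) = z^2, a = 8 is inside |z| = 9
Step 2: By Cauchy integral formula: (1/(2pi*i)) * integral = f(a)
Step 3: f(8) = 8^2 = 64

64


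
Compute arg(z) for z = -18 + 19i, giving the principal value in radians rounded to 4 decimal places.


Step 1: z = -18 + 19i
Step 2: arg(z) = atan2(19, -18)
Step 3: arg(z) = 2.3292

2.3292


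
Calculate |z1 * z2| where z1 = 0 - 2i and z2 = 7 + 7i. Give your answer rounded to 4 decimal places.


Step 1: |z1| = sqrt(0^2 + (-2)^2) = sqrt(4)
Step 2: |z2| = sqrt(7^2 + 7^2) = sqrt(98)
Step 3: |z1*z2| = |z1|*|z2| = sqrt(4) * sqrt(98) = sqrt(4 * 98) = sqrt(392)
Step 4: = 19.799

19.799


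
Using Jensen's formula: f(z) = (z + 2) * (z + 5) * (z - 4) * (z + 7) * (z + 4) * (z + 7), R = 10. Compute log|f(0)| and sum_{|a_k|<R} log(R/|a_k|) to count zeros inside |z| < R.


Jensen's formula: (1/2pi)*integral log|f(Re^it)|dt = log|f(0)| + sum_{|a_k|<R} log(R/|a_k|)
Step 1: f(0) = 2 * 5 * (-4) * 7 * 4 * 7 = -7840
Step 2: log|f(0)| = log|-2| + log|-5| + log|4| + log|-7| + log|-4| + log|-7| = 8.967
Step 3: Zeros inside |z| < 10: -2, -5, 4, -7, -4, -7
Step 4: Jensen sum = log(10/2) + log(10/5) + log(10/4) + log(10/7) + log(10/4) + log(10/7) = 4.8485
Step 5: n(R) = number of terms in the Jensen sum = count of zeros inside |z| < 10 = 6

6


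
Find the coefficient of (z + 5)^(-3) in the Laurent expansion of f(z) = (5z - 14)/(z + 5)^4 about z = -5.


Step 1: Write the numerator in powers of (z + 5): 5z - 14 = 5(z + 5) + (5*(-5) - 14) = 5(z + 5) - 39
Step 2: Divide by (z + 5)^4: f(z) = -39(z + 5)^(-4) + 5(z + 5)^(-3)
Step 3: This finite sum is the Laurent series of f about z = -5.
Step 4: Coefficient of (z + 5)^(-3) = coefficient of (z + 5) in the re-centred numerator = 5

5


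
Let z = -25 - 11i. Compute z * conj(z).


Step 1: conj(z) = -25 + 11i
Step 2: z * conj(z) = (-25)^2 + (-11)^2
Step 3: = 625 + 121 = 746

746


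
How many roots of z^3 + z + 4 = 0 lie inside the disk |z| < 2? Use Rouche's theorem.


Step 1: On |z| = 2 the three terms have sizes |z^3| = 2^3 = 8, |z| = 2, |4| = 4
Step 2: The dominant term is g(z) = z^3; let h(z) = z + 4 so f = g + h
Step 3: On |z| = 2: |g| = 8 and |h| <= 2 + 4 = 6
Step 4: Since 8 > 6, |h| < |g| on |z| = 2, so by Rouche f has the same number of zeros as g inside |z| < 2
Step 5: g(z) = z^3 has 3 zeros (all at the origin) inside |z| < 2. Answer = 3

3


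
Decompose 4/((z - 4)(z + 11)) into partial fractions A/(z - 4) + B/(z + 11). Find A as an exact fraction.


Step 1: Multiply both sides by (z - 4) and set z = 4
Step 2: A = 4 / (4 + 11)
Step 3: A = 4 / 15
Step 4: A = 4/15

4/15


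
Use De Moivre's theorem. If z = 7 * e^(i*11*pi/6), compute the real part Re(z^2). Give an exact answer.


Step 1: By De Moivre's theorem, z^2 = 7^2 * e^(i*2*11*pi/6) = 49 * (cos(11*pi/3) + i*sin(11*pi/3))
Step 2: |z|^2 = 7^2 = 49
Step 3: Reduce the angle mod 2*pi: 11*pi/3 - 2*pi = 5*pi/3
Step 4: cos(5*pi/3) = 1/2
Step 5: Re(z^2) = 49 * 1/2 = 49/2

49/2


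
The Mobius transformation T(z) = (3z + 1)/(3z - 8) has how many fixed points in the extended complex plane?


Step 1: Fixed points satisfy T(z) = z
Step 2: 3z^2 - 11z - 1 = 0
Step 3: Discriminant = (-11)^2 - 4*3*(-1) = 133
Step 4: Number of fixed points = 2

2


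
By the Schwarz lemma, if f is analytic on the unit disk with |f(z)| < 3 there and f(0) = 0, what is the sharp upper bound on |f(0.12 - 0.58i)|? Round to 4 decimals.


Step 1: g = f/3 maps D -> D with g(0) = 0, so by the Schwarz lemma |g(z)| <= |z|, i.e. |f(z)| <= 3|z|; this is sharp (f(z) = 3z).
Step 2: |z0|^2 = 0.12^2 + (-0.58)^2 = 0.3508
Step 3: |z0| = sqrt(0.3508) = 0.592284
Step 4: Best bound = 3 * |z0| = 3 * 0.592284 = 1.7769

1.7769


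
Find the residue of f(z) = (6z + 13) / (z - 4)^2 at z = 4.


Step 1: Pole of order 2 at z = 4
Step 2: Res = lim d/dz [(z - 4)^2 * f(z)] as z -> 4
Step 3: (z - 4)^2 * f(z) = 6z + 13
Step 4: d/dz[6z + 13] = 6

6


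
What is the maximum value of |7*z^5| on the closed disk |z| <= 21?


Step 1: On |z| = 21, |f(z)| = 7 * |z|^5 = 7 * 21^5
Step 2: By maximum modulus principle, maximum is on boundary.
Step 3: Maximum = 7 * 4084101 = 28588707

28588707


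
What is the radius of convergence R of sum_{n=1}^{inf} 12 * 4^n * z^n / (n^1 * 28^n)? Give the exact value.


Step 1: General term a_n = 12 * 4^n / (n^1 * 28^n)
Step 2: By the root test, |a_n|^(1/n) = 12^(1/n) * 4 / (n^(1/n) * 28) -> 4/28 as n -> infinity (since 12^(1/n) -> 1 and n^(1/n) -> 1)
Step 3: R = 1/lim|a_n|^(1/n) = 28/4 = 7

7


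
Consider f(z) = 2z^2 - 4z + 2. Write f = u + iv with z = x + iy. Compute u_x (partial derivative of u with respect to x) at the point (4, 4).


Step 1: f(z) = 2(x+iy)^2 - 4(x+iy) + 2
Step 2: u = 2(x^2 - y^2) - 4x + 2
Step 3: u_x = 4x - 4
Step 4: At (4, 4): u_x = 16 - 4 = 12

12


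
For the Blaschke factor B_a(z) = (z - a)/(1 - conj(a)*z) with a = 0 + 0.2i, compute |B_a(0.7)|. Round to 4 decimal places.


Step 1: Numerator z0 - a = 0.7 - (0 + 0.2i) = 0.7 - 0.2i
Step 2: Denominator 1 - conj(a)*z0 = 1 - (0 - 0.2i)*0.7 = 1 + 0.14i
Step 3: |z0 - a|^2 = 0.7^2 + (-0.2)^2 = 0.53; |1 - conj(a)*z0|^2 = 1^2 + 0.14^2 = 1.0196
Step 4: |B_a(0.7)| = sqrt(0.53 / 1.0196) = sqrt(0.519812)
Step 5: = 0.721

0.721


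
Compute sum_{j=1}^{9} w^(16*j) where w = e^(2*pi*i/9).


Step 1: The sum sum_{j=1}^{n} w^(k*j) equals n if n | k, else 0.
Step 2: Here n = 9, k = 16
Step 3: Does n divide k? 9 | 16 -> False
Step 4: Sum = 0

0


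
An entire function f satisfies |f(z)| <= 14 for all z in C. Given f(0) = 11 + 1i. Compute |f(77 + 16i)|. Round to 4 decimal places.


Step 1: By Liouville's theorem, a bounded entire function is constant.
Step 2: f(z) = f(0) = 11 + 1i for all z.
Step 3: |f(w)| = |11 + 1i| = sqrt(121 + 1)
Step 4: = 11.0454

11.0454


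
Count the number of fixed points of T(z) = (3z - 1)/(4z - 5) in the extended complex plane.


Step 1: Fixed points satisfy T(z) = z
Step 2: 4z^2 - 8z + 1 = 0
Step 3: Discriminant = (-8)^2 - 4*4*1 = 48
Step 4: Number of fixed points = 2

2


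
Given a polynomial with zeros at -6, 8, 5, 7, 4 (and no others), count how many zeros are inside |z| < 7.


Step 1: Check each root:
  z = -6: |-6| = 6 < 7
  z = 8: |8| = 8 >= 7
  z = 5: |5| = 5 < 7
  z = 7: |7| = 7 >= 7
  z = 4: |4| = 4 < 7
Step 2: Count = 3

3


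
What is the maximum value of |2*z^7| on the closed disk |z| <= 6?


Step 1: On |z| = 6, |f(z)| = 2 * |z|^7 = 2 * 6^7
Step 2: By maximum modulus principle, maximum is on boundary.
Step 3: Maximum = 2 * 279936 = 559872

559872


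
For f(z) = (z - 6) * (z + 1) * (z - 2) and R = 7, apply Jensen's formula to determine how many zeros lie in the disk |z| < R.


Jensen's formula: (1/2pi)*integral log|f(Re^it)|dt = log|f(0)| + sum_{|a_k|<R} log(R/|a_k|)
Step 1: f(0) = (-6) * 1 * (-2) = 12
Step 2: log|f(0)| = log|6| + log|-1| + log|2| = 2.4849
Step 3: Zeros inside |z| < 7: 6, -1, 2
Step 4: Jensen sum = log(7/6) + log(7/1) + log(7/2) = 3.3528
Step 5: n(R) = number of terms in the Jensen sum = count of zeros inside |z| < 7 = 3

3


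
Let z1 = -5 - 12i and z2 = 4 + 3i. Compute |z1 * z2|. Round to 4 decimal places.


Step 1: |z1| = sqrt((-5)^2 + (-12)^2) = sqrt(169)
Step 2: |z2| = sqrt(4^2 + 3^2) = sqrt(25)
Step 3: |z1*z2| = |z1|*|z2| = sqrt(169) * sqrt(25) = sqrt(169 * 25) = sqrt(4225)
Step 4: = 65.0

65.0


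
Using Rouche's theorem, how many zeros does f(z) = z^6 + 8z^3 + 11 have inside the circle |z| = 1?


Step 1: On |z| = 1 the three terms have sizes |z^6| = 1^6 = 1, |8z^3| = 8*1^3 = 8, |11| = 11
Step 2: The dominant term is g(z) = 11; let h(z) = z^6 + 8z^3 so f = g + h
Step 3: On |z| = 1: |g| = 11 and |h| <= 1 + 8 = 9
Step 4: Since 11 > 9, |h| < |g| on |z| = 1, so by Rouche f has the same number of zeros as g inside |z| < 1
Step 5: g(z) = 11 is a nonzero constant with no zeros inside |z| < 1. Answer = 0

0


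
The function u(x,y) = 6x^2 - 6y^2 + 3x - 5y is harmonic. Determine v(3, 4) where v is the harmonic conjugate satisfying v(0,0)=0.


Step 1: v_x = -u_y = 12y + 5
Step 2: v_y = u_x = 12x + 3
Step 3: v = 12xy + 5x + 3y + C
Step 4: v(0,0) = 0 => C = 0
Step 5: v(3, 4) = 171

171


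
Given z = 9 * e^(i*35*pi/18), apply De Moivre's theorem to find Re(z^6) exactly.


Step 1: By De Moivre's theorem, z^6 = 9^6 * e^(i*6*35*pi/18) = 531441 * (cos(35*pi/3) + i*sin(35*pi/3))
Step 2: |z|^6 = 9^6 = 531441
Step 3: Reduce the angle mod 2*pi: 35*pi/3 - 10*pi = 5*pi/3
Step 4: cos(5*pi/3) = 1/2
Step 5: Re(z^6) = 531441 * 1/2 = 531441/2

531441/2


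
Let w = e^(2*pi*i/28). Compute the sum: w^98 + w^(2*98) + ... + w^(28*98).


Step 1: The sum sum_{j=1}^{n} w^(k*j) equals n if n | k, else 0.
Step 2: Here n = 28, k = 98
Step 3: Does n divide k? 28 | 98 -> False
Step 4: Sum = 0

0


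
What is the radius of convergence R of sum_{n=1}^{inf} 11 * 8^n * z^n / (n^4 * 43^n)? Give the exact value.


Step 1: General term a_n = 11 * 8^n / (n^4 * 43^n)
Step 2: By the root test, |a_n|^(1/n) = 11^(1/n) * 8 / (n^(4/n) * 43) -> 8/43 as n -> infinity (since 11^(1/n) -> 1 and n^(4/n) -> 1)
Step 3: R = 1/lim|a_n|^(1/n) = 43/8

43/8


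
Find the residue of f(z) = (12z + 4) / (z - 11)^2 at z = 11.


Step 1: Pole of order 2 at z = 11
Step 2: Res = lim d/dz [(z - 11)^2 * f(z)] as z -> 11
Step 3: (z - 11)^2 * f(z) = 12z + 4
Step 4: d/dz[12z + 4] = 12

12


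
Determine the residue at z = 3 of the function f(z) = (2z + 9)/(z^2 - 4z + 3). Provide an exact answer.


Step 1: Q(z) = z^2 - 4z + 3 = (z - 3)(z - 1)
Step 2: Q'(z) = 2z - 4
Step 3: Q'(3) = 2, P(3) = 15
Step 4: Res = P(3)/Q'(3) = 15/2 = 15/2

15/2


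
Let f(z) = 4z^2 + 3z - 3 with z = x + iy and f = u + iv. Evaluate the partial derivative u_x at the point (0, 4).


Step 1: f(z) = 4(x+iy)^2 + 3(x+iy) - 3
Step 2: u = 4(x^2 - y^2) + 3x - 3
Step 3: u_x = 8x + 3
Step 4: At (0, 4): u_x = 0 + 3 = 3

3


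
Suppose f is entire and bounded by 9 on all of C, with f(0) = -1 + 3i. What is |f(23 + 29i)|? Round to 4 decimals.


Step 1: By Liouville's theorem, a bounded entire function is constant.
Step 2: f(z) = f(0) = -1 + 3i for all z.
Step 3: |f(w)| = |-1 + 3i| = sqrt(1 + 9)
Step 4: = 3.1623

3.1623


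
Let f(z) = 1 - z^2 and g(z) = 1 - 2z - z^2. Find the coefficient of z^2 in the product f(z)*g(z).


Step 1: z^2 term in f*g comes from: (1)*(-z^2) + (0)*(-2z) + (-z^2)*(1)
Step 2: = -1 + 0 - 1
Step 3: = -2

-2


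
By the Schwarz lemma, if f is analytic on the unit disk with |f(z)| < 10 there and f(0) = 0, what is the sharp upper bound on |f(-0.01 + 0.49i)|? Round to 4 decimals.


Step 1: g = f/10 maps D -> D with g(0) = 0, so by the Schwarz lemma |g(z)| <= |z|, i.e. |f(z)| <= 10|z|; this is sharp (f(z) = 10z).
Step 2: |z0|^2 = (-0.01)^2 + 0.49^2 = 0.2402
Step 3: |z0| = sqrt(0.2402) = 0.490102
Step 4: Best bound = 10 * |z0| = 10 * 0.490102 = 4.901

4.901


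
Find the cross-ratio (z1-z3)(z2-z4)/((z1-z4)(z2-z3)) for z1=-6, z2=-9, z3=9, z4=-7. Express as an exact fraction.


Step 1: (z1-z3)(z2-z4) = (-15) * (-2) = 30
Step 2: (z1-z4)(z2-z3) = 1 * (-18) = -18
Step 3: Cross-ratio = -30/18 = -5/3

-5/3


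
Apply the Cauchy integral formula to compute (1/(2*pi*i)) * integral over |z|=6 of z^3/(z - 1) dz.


Step 1: f(z) = z^3, a = 1 is inside |z| = 6
Step 2: By Cauchy integral formula: (1/(2pi*i)) * integral = f(a)
Step 3: f(1) = 1^3 = 1

1


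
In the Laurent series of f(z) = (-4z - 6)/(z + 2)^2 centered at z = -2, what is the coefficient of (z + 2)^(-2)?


Step 1: Write the numerator in powers of (z + 2): -4z - 6 = -4(z + 2) + (-4*(-2) - 6) = -4(z + 2) + 2
Step 2: Divide by (z + 2)^2: f(z) = 2(z + 2)^(-2) - 4(z + 2)^(-1)
Step 3: This finite sum is the Laurent series of f about z = -2.
Step 4: Coefficient of (z + 2)^(-2) = -4*(-2) - 6 = 2

2


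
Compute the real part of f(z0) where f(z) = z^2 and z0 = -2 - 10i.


Step 1: z0 = -2 - 10i
Step 2: z0^2 = (-2)^2 - (-10)^2 + 40i
Step 3: real part = 4 - 100 = -96

-96


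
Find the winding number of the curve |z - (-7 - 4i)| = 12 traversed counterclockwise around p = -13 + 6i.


Step 1: Center c = (-7, -4), radius = 12
Step 2: |p - c|^2 = (-6)^2 + 10^2 = 136
Step 3: r^2 = 144
Step 4: |p-c| < r so winding number = 1

1


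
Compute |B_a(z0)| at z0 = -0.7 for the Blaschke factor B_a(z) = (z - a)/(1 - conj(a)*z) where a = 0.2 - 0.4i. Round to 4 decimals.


Step 1: Numerator z0 - a = -0.7 - (0.2 - 0.4i) = -0.9 + 0.4i
Step 2: Denominator 1 - conj(a)*z0 = 1 - (0.2 + 0.4i)*(-0.7) = 1.14 + 0.28i
Step 3: |z0 - a|^2 = (-0.9)^2 + 0.4^2 = 0.97; |1 - conj(a)*z0|^2 = 1.14^2 + 0.28^2 = 1.378
Step 4: |B_a(-0.7)| = sqrt(0.97 / 1.378) = sqrt(0.703919)
Step 5: = 0.839

0.839


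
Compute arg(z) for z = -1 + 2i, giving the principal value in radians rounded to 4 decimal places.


Step 1: z = -1 + 2i
Step 2: arg(z) = atan2(2, -1)
Step 3: arg(z) = 2.0344

2.0344


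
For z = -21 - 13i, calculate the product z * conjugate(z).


Step 1: conj(z) = -21 + 13i
Step 2: z * conj(z) = (-21)^2 + (-13)^2
Step 3: = 441 + 169 = 610

610


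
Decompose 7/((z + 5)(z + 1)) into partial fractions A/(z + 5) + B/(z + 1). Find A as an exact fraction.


Step 1: Multiply both sides by (z + 5) and set z = -5
Step 2: A = 7 / (-5 + 1)
Step 3: A = 7 / (-4)
Step 4: A = -7/4

-7/4


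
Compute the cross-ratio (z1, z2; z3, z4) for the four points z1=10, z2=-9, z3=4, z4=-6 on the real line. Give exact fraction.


Step 1: (z1-z3)(z2-z4) = 6 * (-3) = -18
Step 2: (z1-z4)(z2-z3) = 16 * (-13) = -208
Step 3: Cross-ratio = 18/208 = 9/104

9/104


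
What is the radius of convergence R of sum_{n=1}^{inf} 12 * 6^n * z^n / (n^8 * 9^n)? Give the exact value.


Step 1: General term a_n = 12 * 6^n / (n^8 * 9^n)
Step 2: By the root test, |a_n|^(1/n) = 12^(1/n) * 6 / (n^(8/n) * 9) -> 6/9 as n -> infinity (since 12^(1/n) -> 1 and n^(8/n) -> 1)
Step 3: R = 1/lim|a_n|^(1/n) = 9/6 = 3/2

3/2


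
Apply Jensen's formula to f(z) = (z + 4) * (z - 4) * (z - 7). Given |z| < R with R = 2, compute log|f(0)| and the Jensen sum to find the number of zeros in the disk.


Jensen's formula: (1/2pi)*integral log|f(Re^it)|dt = log|f(0)| + sum_{|a_k|<R} log(R/|a_k|)
Step 1: f(0) = 4 * (-4) * (-7) = 112
Step 2: log|f(0)| = log|-4| + log|4| + log|7| = 4.7185
Step 3: Zeros inside |z| < 2: none
Step 4: Jensen sum = (empty sum) = 0
Step 5: n(R) = number of terms in the Jensen sum = count of zeros inside |z| < 2 = 0

0


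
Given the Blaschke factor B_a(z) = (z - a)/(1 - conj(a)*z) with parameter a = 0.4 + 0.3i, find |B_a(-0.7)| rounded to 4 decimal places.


Step 1: Numerator z0 - a = -0.7 - (0.4 + 0.3i) = -1.1 - 0.3i
Step 2: Denominator 1 - conj(a)*z0 = 1 - (0.4 - 0.3i)*(-0.7) = 1.28 - 0.21i
Step 3: |z0 - a|^2 = (-1.1)^2 + (-0.3)^2 = 1.3; |1 - conj(a)*z0|^2 = 1.28^2 + (-0.21)^2 = 1.6825
Step 4: |B_a(-0.7)| = sqrt(1.3 / 1.6825) = sqrt(0.77266)
Step 5: = 0.879

0.879


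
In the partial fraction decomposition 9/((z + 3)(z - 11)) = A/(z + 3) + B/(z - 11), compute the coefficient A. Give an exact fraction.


Step 1: Multiply both sides by (z + 3) and set z = -3
Step 2: A = 9 / (-3 - 11)
Step 3: A = 9 / (-14)
Step 4: A = -9/14

-9/14


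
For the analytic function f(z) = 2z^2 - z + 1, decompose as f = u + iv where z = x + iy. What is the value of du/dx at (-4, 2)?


Step 1: f(z) = 2(x+iy)^2 - (x+iy) + 1
Step 2: u = 2(x^2 - y^2) - x + 1
Step 3: u_x = 4x - 1
Step 4: At (-4, 2): u_x = -16 - 1 = -17

-17


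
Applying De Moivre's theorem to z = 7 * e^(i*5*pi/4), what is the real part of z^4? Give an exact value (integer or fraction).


Step 1: By De Moivre's theorem, z^4 = 7^4 * e^(i*4*5*pi/4) = 2401 * (cos(5*pi) + i*sin(5*pi))
Step 2: |z|^4 = 7^4 = 2401
Step 3: Reduce the angle mod 2*pi: 5*pi - 4*pi = pi
Step 4: cos(pi) = -1
Step 5: Re(z^4) = 2401 * (-1) = -2401

-2401


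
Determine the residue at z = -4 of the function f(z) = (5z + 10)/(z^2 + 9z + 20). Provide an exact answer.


Step 1: Q(z) = z^2 + 9z + 20 = (z + 4)(z + 5)
Step 2: Q'(z) = 2z + 9
Step 3: Q'(-4) = 1, P(-4) = -10
Step 4: Res = P(-4)/Q'(-4) = -10/1 = -10

-10


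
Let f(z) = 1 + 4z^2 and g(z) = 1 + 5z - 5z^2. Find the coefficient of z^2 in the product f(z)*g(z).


Step 1: z^2 term in f*g comes from: (1)*(-5z^2) + (0)*(5z) + (4z^2)*(1)
Step 2: = -5 + 0 + 4
Step 3: = -1

-1


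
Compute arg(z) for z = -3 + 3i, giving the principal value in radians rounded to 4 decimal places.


Step 1: z = -3 + 3i
Step 2: arg(z) = atan2(3, -3)
Step 3: arg(z) = 2.3562

2.3562


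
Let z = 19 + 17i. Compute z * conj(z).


Step 1: conj(z) = 19 - 17i
Step 2: z * conj(z) = 19^2 + 17^2
Step 3: = 361 + 289 = 650

650


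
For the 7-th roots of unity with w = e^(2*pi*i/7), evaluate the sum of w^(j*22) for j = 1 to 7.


Step 1: The sum sum_{j=1}^{n} w^(k*j) equals n if n | k, else 0.
Step 2: Here n = 7, k = 22
Step 3: Does n divide k? 7 | 22 -> False
Step 4: Sum = 0

0


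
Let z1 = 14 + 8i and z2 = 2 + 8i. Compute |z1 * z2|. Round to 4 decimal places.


Step 1: |z1| = sqrt(14^2 + 8^2) = sqrt(260)
Step 2: |z2| = sqrt(2^2 + 8^2) = sqrt(68)
Step 3: |z1*z2| = |z1|*|z2| = sqrt(260) * sqrt(68) = sqrt(260 * 68) = sqrt(17680)
Step 4: = 132.9662

132.9662


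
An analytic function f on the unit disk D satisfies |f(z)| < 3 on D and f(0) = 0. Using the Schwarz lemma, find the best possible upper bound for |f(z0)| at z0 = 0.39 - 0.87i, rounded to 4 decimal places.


Step 1: g = f/3 maps D -> D with g(0) = 0, so by the Schwarz lemma |g(z)| <= |z|, i.e. |f(z)| <= 3|z|; this is sharp (f(z) = 3z).
Step 2: |z0|^2 = 0.39^2 + (-0.87)^2 = 0.909
Step 3: |z0| = sqrt(0.909) = 0.953415
Step 4: Best bound = 3 * |z0| = 3 * 0.953415 = 2.8602

2.8602


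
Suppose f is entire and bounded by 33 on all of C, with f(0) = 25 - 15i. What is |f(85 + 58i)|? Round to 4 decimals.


Step 1: By Liouville's theorem, a bounded entire function is constant.
Step 2: f(z) = f(0) = 25 - 15i for all z.
Step 3: |f(w)| = |25 - 15i| = sqrt(625 + 225)
Step 4: = 29.1548

29.1548


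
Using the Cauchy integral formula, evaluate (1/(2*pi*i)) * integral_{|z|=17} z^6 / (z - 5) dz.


Step 1: f(z) = z^6, a = 5 is inside |z| = 17
Step 2: By Cauchy integral formula: (1/(2pi*i)) * integral = f(a)
Step 3: f(5) = 5^6 = 15625

15625
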